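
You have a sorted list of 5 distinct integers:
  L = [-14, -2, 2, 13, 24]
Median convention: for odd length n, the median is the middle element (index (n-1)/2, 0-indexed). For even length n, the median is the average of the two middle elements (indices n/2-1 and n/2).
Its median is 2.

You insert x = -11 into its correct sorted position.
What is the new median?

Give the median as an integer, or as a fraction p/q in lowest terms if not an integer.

Answer: 0

Derivation:
Old list (sorted, length 5): [-14, -2, 2, 13, 24]
Old median = 2
Insert x = -11
Old length odd (5). Middle was index 2 = 2.
New length even (6). New median = avg of two middle elements.
x = -11: 1 elements are < x, 4 elements are > x.
New sorted list: [-14, -11, -2, 2, 13, 24]
New median = 0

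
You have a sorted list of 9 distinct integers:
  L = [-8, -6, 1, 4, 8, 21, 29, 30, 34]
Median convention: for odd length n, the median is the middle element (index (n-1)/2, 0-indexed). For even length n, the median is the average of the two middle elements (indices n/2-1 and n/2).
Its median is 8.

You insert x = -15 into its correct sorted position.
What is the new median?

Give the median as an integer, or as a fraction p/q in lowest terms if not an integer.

Answer: 6

Derivation:
Old list (sorted, length 9): [-8, -6, 1, 4, 8, 21, 29, 30, 34]
Old median = 8
Insert x = -15
Old length odd (9). Middle was index 4 = 8.
New length even (10). New median = avg of two middle elements.
x = -15: 0 elements are < x, 9 elements are > x.
New sorted list: [-15, -8, -6, 1, 4, 8, 21, 29, 30, 34]
New median = 6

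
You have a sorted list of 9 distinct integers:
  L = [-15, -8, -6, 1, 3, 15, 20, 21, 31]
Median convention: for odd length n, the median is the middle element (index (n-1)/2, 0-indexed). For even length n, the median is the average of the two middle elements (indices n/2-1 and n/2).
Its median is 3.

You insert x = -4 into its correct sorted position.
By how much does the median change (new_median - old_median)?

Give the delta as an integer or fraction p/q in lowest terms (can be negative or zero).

Answer: -1

Derivation:
Old median = 3
After inserting x = -4: new sorted = [-15, -8, -6, -4, 1, 3, 15, 20, 21, 31]
New median = 2
Delta = 2 - 3 = -1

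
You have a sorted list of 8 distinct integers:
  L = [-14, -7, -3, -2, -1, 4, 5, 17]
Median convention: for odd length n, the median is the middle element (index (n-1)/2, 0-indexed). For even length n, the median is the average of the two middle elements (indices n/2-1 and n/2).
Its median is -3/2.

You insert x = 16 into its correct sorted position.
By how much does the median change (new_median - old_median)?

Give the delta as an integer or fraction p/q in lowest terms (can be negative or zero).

Answer: 1/2

Derivation:
Old median = -3/2
After inserting x = 16: new sorted = [-14, -7, -3, -2, -1, 4, 5, 16, 17]
New median = -1
Delta = -1 - -3/2 = 1/2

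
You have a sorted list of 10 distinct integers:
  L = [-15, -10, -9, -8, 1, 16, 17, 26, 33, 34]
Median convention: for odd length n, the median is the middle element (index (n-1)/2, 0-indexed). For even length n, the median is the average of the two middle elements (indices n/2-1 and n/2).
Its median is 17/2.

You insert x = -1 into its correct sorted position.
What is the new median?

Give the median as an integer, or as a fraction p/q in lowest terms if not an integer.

Answer: 1

Derivation:
Old list (sorted, length 10): [-15, -10, -9, -8, 1, 16, 17, 26, 33, 34]
Old median = 17/2
Insert x = -1
Old length even (10). Middle pair: indices 4,5 = 1,16.
New length odd (11). New median = single middle element.
x = -1: 4 elements are < x, 6 elements are > x.
New sorted list: [-15, -10, -9, -8, -1, 1, 16, 17, 26, 33, 34]
New median = 1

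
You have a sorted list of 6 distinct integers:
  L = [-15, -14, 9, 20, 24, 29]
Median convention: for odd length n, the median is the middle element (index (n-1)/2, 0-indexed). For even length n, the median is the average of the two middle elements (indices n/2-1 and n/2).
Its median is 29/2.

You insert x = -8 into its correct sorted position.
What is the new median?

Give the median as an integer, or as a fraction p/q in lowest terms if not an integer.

Answer: 9

Derivation:
Old list (sorted, length 6): [-15, -14, 9, 20, 24, 29]
Old median = 29/2
Insert x = -8
Old length even (6). Middle pair: indices 2,3 = 9,20.
New length odd (7). New median = single middle element.
x = -8: 2 elements are < x, 4 elements are > x.
New sorted list: [-15, -14, -8, 9, 20, 24, 29]
New median = 9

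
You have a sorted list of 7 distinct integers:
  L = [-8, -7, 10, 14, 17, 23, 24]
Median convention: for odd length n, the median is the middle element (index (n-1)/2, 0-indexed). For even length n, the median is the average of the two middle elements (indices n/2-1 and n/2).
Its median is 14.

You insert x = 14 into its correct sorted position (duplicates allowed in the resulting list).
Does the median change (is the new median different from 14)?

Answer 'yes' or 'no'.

Old median = 14
Insert x = 14
New median = 14
Changed? no

Answer: no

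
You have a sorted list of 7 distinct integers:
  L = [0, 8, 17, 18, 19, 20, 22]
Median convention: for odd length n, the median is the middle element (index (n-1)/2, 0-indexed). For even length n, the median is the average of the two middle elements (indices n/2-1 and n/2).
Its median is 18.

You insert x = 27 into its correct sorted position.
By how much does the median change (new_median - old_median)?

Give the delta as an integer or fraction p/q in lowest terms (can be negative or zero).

Old median = 18
After inserting x = 27: new sorted = [0, 8, 17, 18, 19, 20, 22, 27]
New median = 37/2
Delta = 37/2 - 18 = 1/2

Answer: 1/2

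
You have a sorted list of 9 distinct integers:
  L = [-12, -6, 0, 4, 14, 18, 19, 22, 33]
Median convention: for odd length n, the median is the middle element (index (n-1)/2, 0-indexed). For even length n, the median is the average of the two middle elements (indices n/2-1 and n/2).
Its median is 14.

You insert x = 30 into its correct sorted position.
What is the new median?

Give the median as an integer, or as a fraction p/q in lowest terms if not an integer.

Answer: 16

Derivation:
Old list (sorted, length 9): [-12, -6, 0, 4, 14, 18, 19, 22, 33]
Old median = 14
Insert x = 30
Old length odd (9). Middle was index 4 = 14.
New length even (10). New median = avg of two middle elements.
x = 30: 8 elements are < x, 1 elements are > x.
New sorted list: [-12, -6, 0, 4, 14, 18, 19, 22, 30, 33]
New median = 16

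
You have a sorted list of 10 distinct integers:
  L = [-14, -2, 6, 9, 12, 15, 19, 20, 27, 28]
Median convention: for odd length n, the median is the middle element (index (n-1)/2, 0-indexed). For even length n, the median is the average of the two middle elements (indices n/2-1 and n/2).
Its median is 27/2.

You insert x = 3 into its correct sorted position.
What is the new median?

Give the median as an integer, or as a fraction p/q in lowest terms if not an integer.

Old list (sorted, length 10): [-14, -2, 6, 9, 12, 15, 19, 20, 27, 28]
Old median = 27/2
Insert x = 3
Old length even (10). Middle pair: indices 4,5 = 12,15.
New length odd (11). New median = single middle element.
x = 3: 2 elements are < x, 8 elements are > x.
New sorted list: [-14, -2, 3, 6, 9, 12, 15, 19, 20, 27, 28]
New median = 12

Answer: 12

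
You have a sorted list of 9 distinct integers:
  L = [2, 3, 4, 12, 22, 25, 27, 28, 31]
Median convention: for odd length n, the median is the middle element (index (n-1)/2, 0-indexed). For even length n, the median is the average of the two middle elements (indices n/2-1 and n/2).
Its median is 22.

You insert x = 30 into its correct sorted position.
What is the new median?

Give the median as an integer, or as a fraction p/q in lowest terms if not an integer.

Old list (sorted, length 9): [2, 3, 4, 12, 22, 25, 27, 28, 31]
Old median = 22
Insert x = 30
Old length odd (9). Middle was index 4 = 22.
New length even (10). New median = avg of two middle elements.
x = 30: 8 elements are < x, 1 elements are > x.
New sorted list: [2, 3, 4, 12, 22, 25, 27, 28, 30, 31]
New median = 47/2

Answer: 47/2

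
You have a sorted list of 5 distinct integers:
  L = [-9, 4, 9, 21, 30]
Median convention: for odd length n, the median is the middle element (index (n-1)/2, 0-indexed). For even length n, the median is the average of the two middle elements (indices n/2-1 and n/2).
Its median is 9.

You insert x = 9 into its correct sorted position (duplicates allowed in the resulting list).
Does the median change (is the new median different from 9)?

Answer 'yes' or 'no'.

Old median = 9
Insert x = 9
New median = 9
Changed? no

Answer: no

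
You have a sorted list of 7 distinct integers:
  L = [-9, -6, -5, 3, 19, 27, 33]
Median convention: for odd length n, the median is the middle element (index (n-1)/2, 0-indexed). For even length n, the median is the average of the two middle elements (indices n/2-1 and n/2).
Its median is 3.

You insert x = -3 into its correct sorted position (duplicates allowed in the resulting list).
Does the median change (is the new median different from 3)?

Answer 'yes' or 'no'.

Answer: yes

Derivation:
Old median = 3
Insert x = -3
New median = 0
Changed? yes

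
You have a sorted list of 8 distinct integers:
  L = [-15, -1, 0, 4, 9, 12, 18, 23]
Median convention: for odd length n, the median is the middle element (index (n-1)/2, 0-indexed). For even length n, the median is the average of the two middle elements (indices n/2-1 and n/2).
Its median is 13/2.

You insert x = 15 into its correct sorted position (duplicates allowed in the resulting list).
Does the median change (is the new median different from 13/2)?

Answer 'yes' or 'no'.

Answer: yes

Derivation:
Old median = 13/2
Insert x = 15
New median = 9
Changed? yes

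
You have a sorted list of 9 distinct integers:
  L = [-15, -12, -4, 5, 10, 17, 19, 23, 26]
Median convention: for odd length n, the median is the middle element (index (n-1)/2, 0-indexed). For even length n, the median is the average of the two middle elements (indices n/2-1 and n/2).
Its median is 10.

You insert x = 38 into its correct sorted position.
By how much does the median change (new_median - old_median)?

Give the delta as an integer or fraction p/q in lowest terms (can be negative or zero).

Old median = 10
After inserting x = 38: new sorted = [-15, -12, -4, 5, 10, 17, 19, 23, 26, 38]
New median = 27/2
Delta = 27/2 - 10 = 7/2

Answer: 7/2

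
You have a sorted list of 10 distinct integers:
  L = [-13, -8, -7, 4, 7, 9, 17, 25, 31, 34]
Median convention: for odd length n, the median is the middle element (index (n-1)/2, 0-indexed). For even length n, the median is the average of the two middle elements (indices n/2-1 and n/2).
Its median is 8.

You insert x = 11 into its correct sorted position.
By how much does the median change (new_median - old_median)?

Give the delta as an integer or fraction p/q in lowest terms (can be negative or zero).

Old median = 8
After inserting x = 11: new sorted = [-13, -8, -7, 4, 7, 9, 11, 17, 25, 31, 34]
New median = 9
Delta = 9 - 8 = 1

Answer: 1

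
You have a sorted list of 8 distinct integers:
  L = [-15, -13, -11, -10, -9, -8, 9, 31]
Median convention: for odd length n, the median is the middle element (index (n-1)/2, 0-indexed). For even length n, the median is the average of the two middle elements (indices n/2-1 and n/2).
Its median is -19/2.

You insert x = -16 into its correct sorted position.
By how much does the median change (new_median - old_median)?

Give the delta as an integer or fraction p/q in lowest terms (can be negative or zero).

Answer: -1/2

Derivation:
Old median = -19/2
After inserting x = -16: new sorted = [-16, -15, -13, -11, -10, -9, -8, 9, 31]
New median = -10
Delta = -10 - -19/2 = -1/2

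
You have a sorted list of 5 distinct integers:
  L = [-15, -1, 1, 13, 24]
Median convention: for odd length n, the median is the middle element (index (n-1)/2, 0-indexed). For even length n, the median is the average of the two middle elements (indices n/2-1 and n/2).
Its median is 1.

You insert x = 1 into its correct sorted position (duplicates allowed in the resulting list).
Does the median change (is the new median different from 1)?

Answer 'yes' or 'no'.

Old median = 1
Insert x = 1
New median = 1
Changed? no

Answer: no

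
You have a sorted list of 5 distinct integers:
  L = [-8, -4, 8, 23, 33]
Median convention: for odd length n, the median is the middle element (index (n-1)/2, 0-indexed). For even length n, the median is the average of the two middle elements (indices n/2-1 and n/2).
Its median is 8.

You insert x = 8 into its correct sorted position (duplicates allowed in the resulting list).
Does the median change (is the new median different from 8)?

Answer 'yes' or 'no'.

Answer: no

Derivation:
Old median = 8
Insert x = 8
New median = 8
Changed? no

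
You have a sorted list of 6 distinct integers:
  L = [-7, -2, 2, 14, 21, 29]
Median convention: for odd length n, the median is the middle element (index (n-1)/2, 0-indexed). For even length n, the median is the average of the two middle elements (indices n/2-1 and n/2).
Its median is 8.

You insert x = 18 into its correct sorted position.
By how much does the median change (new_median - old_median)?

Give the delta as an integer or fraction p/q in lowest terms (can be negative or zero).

Old median = 8
After inserting x = 18: new sorted = [-7, -2, 2, 14, 18, 21, 29]
New median = 14
Delta = 14 - 8 = 6

Answer: 6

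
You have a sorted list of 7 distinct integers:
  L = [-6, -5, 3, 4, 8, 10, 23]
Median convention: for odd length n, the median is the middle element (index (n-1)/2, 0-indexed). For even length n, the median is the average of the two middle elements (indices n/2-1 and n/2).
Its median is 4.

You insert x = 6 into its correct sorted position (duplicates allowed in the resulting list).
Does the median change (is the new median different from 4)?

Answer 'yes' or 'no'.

Old median = 4
Insert x = 6
New median = 5
Changed? yes

Answer: yes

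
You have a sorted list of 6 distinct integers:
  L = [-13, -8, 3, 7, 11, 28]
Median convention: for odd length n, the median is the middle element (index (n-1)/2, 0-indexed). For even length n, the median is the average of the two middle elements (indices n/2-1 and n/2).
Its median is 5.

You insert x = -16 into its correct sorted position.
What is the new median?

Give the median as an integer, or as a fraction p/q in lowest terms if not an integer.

Answer: 3

Derivation:
Old list (sorted, length 6): [-13, -8, 3, 7, 11, 28]
Old median = 5
Insert x = -16
Old length even (6). Middle pair: indices 2,3 = 3,7.
New length odd (7). New median = single middle element.
x = -16: 0 elements are < x, 6 elements are > x.
New sorted list: [-16, -13, -8, 3, 7, 11, 28]
New median = 3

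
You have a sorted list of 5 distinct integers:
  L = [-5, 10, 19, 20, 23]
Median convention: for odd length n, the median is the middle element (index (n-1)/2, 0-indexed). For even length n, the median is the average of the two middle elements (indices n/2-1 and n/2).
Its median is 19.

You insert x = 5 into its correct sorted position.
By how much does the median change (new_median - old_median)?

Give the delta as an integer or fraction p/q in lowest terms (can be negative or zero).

Answer: -9/2

Derivation:
Old median = 19
After inserting x = 5: new sorted = [-5, 5, 10, 19, 20, 23]
New median = 29/2
Delta = 29/2 - 19 = -9/2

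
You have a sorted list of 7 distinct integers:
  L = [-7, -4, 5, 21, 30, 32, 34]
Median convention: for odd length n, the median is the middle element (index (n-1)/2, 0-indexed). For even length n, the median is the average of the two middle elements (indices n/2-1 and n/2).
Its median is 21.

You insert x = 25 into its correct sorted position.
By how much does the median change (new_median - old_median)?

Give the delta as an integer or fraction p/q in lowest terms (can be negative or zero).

Old median = 21
After inserting x = 25: new sorted = [-7, -4, 5, 21, 25, 30, 32, 34]
New median = 23
Delta = 23 - 21 = 2

Answer: 2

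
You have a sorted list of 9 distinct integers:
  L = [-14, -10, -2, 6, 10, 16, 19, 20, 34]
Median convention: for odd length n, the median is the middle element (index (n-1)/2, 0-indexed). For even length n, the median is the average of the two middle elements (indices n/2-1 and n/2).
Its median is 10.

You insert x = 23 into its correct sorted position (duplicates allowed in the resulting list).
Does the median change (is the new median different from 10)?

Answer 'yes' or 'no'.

Old median = 10
Insert x = 23
New median = 13
Changed? yes

Answer: yes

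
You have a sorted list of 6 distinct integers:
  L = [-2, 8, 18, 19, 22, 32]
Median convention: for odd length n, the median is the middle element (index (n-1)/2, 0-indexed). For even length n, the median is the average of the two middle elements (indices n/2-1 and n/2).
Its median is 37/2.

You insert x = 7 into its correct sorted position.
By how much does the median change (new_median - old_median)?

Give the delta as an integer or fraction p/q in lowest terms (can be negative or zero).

Answer: -1/2

Derivation:
Old median = 37/2
After inserting x = 7: new sorted = [-2, 7, 8, 18, 19, 22, 32]
New median = 18
Delta = 18 - 37/2 = -1/2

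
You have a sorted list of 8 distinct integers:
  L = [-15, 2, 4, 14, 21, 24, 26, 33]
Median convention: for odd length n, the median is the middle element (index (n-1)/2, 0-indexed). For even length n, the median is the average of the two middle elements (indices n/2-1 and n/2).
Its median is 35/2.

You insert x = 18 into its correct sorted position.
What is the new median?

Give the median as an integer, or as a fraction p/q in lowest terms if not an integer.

Answer: 18

Derivation:
Old list (sorted, length 8): [-15, 2, 4, 14, 21, 24, 26, 33]
Old median = 35/2
Insert x = 18
Old length even (8). Middle pair: indices 3,4 = 14,21.
New length odd (9). New median = single middle element.
x = 18: 4 elements are < x, 4 elements are > x.
New sorted list: [-15, 2, 4, 14, 18, 21, 24, 26, 33]
New median = 18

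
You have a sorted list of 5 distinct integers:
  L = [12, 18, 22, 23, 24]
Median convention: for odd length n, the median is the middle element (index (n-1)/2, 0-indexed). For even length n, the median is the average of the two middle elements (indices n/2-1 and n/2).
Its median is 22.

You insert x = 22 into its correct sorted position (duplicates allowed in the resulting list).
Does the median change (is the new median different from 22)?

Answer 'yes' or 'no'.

Old median = 22
Insert x = 22
New median = 22
Changed? no

Answer: no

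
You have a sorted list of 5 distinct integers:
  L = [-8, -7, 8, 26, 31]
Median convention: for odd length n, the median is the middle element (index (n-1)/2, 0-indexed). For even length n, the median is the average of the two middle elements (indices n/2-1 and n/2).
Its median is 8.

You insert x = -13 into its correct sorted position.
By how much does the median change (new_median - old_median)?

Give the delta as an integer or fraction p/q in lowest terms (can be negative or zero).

Old median = 8
After inserting x = -13: new sorted = [-13, -8, -7, 8, 26, 31]
New median = 1/2
Delta = 1/2 - 8 = -15/2

Answer: -15/2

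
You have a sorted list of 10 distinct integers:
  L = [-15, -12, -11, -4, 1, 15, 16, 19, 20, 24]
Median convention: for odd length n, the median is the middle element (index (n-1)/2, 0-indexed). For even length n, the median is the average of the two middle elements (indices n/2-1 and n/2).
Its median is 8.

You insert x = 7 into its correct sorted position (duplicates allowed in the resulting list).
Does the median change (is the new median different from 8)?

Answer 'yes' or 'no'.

Old median = 8
Insert x = 7
New median = 7
Changed? yes

Answer: yes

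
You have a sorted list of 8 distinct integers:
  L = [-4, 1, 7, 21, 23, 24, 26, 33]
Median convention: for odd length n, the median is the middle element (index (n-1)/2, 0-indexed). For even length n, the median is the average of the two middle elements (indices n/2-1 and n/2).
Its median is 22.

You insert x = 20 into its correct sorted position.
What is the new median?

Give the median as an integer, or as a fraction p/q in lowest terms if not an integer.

Old list (sorted, length 8): [-4, 1, 7, 21, 23, 24, 26, 33]
Old median = 22
Insert x = 20
Old length even (8). Middle pair: indices 3,4 = 21,23.
New length odd (9). New median = single middle element.
x = 20: 3 elements are < x, 5 elements are > x.
New sorted list: [-4, 1, 7, 20, 21, 23, 24, 26, 33]
New median = 21

Answer: 21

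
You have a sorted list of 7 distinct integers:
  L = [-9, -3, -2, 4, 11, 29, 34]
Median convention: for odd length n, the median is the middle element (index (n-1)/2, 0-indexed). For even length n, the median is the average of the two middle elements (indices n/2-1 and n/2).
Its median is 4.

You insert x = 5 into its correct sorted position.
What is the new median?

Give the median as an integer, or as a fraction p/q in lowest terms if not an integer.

Answer: 9/2

Derivation:
Old list (sorted, length 7): [-9, -3, -2, 4, 11, 29, 34]
Old median = 4
Insert x = 5
Old length odd (7). Middle was index 3 = 4.
New length even (8). New median = avg of two middle elements.
x = 5: 4 elements are < x, 3 elements are > x.
New sorted list: [-9, -3, -2, 4, 5, 11, 29, 34]
New median = 9/2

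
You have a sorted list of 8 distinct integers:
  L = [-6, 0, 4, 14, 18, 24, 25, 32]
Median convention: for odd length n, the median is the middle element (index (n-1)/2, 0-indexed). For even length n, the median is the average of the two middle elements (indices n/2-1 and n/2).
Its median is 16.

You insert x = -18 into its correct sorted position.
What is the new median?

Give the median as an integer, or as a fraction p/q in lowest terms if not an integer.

Old list (sorted, length 8): [-6, 0, 4, 14, 18, 24, 25, 32]
Old median = 16
Insert x = -18
Old length even (8). Middle pair: indices 3,4 = 14,18.
New length odd (9). New median = single middle element.
x = -18: 0 elements are < x, 8 elements are > x.
New sorted list: [-18, -6, 0, 4, 14, 18, 24, 25, 32]
New median = 14

Answer: 14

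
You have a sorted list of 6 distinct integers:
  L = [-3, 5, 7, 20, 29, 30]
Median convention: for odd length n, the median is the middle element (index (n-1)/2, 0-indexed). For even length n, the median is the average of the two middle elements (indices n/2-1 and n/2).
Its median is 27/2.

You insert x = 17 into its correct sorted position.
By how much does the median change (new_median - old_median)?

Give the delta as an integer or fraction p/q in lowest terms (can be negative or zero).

Old median = 27/2
After inserting x = 17: new sorted = [-3, 5, 7, 17, 20, 29, 30]
New median = 17
Delta = 17 - 27/2 = 7/2

Answer: 7/2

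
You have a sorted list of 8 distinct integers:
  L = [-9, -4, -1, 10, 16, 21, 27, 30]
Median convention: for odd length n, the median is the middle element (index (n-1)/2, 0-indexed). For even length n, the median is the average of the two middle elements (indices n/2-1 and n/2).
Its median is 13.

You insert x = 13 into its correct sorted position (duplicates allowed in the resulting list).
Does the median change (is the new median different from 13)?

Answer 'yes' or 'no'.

Old median = 13
Insert x = 13
New median = 13
Changed? no

Answer: no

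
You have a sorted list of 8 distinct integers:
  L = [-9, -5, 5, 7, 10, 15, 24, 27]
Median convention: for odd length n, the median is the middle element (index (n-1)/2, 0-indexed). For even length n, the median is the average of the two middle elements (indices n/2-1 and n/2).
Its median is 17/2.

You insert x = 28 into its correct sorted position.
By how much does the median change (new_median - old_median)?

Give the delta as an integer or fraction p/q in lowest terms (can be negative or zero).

Answer: 3/2

Derivation:
Old median = 17/2
After inserting x = 28: new sorted = [-9, -5, 5, 7, 10, 15, 24, 27, 28]
New median = 10
Delta = 10 - 17/2 = 3/2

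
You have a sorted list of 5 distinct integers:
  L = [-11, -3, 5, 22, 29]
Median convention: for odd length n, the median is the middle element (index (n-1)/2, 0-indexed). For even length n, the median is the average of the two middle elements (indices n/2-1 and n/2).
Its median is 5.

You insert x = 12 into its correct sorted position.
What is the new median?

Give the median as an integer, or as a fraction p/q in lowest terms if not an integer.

Old list (sorted, length 5): [-11, -3, 5, 22, 29]
Old median = 5
Insert x = 12
Old length odd (5). Middle was index 2 = 5.
New length even (6). New median = avg of two middle elements.
x = 12: 3 elements are < x, 2 elements are > x.
New sorted list: [-11, -3, 5, 12, 22, 29]
New median = 17/2

Answer: 17/2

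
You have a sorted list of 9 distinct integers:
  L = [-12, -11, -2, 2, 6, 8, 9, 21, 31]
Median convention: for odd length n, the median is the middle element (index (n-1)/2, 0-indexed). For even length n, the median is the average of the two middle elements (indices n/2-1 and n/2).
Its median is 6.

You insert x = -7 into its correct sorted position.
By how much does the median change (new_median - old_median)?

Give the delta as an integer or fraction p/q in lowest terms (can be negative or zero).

Answer: -2

Derivation:
Old median = 6
After inserting x = -7: new sorted = [-12, -11, -7, -2, 2, 6, 8, 9, 21, 31]
New median = 4
Delta = 4 - 6 = -2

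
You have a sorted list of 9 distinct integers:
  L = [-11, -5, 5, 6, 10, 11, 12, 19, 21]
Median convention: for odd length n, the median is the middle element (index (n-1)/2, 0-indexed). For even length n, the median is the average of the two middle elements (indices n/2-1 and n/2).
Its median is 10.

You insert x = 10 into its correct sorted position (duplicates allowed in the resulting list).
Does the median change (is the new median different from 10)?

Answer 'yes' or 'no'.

Answer: no

Derivation:
Old median = 10
Insert x = 10
New median = 10
Changed? no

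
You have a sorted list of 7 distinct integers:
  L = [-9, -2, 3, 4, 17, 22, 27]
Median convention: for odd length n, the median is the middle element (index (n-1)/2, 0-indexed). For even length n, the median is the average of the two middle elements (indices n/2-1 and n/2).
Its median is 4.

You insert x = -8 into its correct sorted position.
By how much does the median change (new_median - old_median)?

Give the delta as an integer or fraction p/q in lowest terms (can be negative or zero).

Old median = 4
After inserting x = -8: new sorted = [-9, -8, -2, 3, 4, 17, 22, 27]
New median = 7/2
Delta = 7/2 - 4 = -1/2

Answer: -1/2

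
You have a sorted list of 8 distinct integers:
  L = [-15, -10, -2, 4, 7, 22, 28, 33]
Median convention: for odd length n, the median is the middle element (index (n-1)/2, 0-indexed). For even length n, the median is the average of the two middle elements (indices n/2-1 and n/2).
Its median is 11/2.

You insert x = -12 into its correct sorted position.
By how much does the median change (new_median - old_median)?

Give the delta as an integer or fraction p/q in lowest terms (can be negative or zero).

Old median = 11/2
After inserting x = -12: new sorted = [-15, -12, -10, -2, 4, 7, 22, 28, 33]
New median = 4
Delta = 4 - 11/2 = -3/2

Answer: -3/2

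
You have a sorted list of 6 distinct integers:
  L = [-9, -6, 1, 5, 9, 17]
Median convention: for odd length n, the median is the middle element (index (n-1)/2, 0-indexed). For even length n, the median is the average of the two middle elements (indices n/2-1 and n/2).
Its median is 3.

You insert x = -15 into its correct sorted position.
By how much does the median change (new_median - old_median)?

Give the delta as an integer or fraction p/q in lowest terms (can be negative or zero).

Old median = 3
After inserting x = -15: new sorted = [-15, -9, -6, 1, 5, 9, 17]
New median = 1
Delta = 1 - 3 = -2

Answer: -2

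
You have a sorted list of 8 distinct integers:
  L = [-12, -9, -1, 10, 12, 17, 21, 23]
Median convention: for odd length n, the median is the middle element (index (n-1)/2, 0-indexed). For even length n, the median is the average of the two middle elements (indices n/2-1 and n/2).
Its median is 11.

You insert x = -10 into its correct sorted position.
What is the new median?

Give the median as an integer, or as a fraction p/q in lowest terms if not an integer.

Old list (sorted, length 8): [-12, -9, -1, 10, 12, 17, 21, 23]
Old median = 11
Insert x = -10
Old length even (8). Middle pair: indices 3,4 = 10,12.
New length odd (9). New median = single middle element.
x = -10: 1 elements are < x, 7 elements are > x.
New sorted list: [-12, -10, -9, -1, 10, 12, 17, 21, 23]
New median = 10

Answer: 10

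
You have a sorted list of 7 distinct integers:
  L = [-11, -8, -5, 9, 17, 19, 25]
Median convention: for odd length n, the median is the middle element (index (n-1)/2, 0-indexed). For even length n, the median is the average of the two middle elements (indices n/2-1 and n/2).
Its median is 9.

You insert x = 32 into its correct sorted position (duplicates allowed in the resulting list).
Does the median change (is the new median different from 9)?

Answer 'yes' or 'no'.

Old median = 9
Insert x = 32
New median = 13
Changed? yes

Answer: yes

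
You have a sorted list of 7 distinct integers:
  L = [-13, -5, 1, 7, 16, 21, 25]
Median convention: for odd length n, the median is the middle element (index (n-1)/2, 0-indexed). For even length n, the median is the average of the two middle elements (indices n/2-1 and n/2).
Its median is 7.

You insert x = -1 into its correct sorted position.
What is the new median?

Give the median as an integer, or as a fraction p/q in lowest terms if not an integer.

Answer: 4

Derivation:
Old list (sorted, length 7): [-13, -5, 1, 7, 16, 21, 25]
Old median = 7
Insert x = -1
Old length odd (7). Middle was index 3 = 7.
New length even (8). New median = avg of two middle elements.
x = -1: 2 elements are < x, 5 elements are > x.
New sorted list: [-13, -5, -1, 1, 7, 16, 21, 25]
New median = 4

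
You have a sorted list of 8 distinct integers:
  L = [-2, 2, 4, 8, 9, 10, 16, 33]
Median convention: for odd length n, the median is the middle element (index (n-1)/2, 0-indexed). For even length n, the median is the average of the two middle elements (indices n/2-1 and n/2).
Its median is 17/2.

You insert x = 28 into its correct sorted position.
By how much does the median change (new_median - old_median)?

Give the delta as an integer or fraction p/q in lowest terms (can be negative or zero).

Answer: 1/2

Derivation:
Old median = 17/2
After inserting x = 28: new sorted = [-2, 2, 4, 8, 9, 10, 16, 28, 33]
New median = 9
Delta = 9 - 17/2 = 1/2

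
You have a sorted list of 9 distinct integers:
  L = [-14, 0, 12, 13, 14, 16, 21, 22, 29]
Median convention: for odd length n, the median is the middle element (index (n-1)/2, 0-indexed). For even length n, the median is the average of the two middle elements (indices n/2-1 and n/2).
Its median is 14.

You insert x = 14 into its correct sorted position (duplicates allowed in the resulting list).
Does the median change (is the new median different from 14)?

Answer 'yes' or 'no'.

Answer: no

Derivation:
Old median = 14
Insert x = 14
New median = 14
Changed? no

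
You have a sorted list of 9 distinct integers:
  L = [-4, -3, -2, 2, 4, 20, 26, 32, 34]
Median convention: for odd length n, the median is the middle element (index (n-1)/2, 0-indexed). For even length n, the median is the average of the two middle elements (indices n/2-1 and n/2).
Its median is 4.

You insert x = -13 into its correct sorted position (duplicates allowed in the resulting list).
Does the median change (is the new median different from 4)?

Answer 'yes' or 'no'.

Answer: yes

Derivation:
Old median = 4
Insert x = -13
New median = 3
Changed? yes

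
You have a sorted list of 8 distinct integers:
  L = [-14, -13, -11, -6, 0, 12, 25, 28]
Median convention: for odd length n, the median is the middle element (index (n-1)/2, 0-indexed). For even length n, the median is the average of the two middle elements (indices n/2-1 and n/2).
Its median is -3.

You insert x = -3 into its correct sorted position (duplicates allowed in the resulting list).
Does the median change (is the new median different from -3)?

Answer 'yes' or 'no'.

Old median = -3
Insert x = -3
New median = -3
Changed? no

Answer: no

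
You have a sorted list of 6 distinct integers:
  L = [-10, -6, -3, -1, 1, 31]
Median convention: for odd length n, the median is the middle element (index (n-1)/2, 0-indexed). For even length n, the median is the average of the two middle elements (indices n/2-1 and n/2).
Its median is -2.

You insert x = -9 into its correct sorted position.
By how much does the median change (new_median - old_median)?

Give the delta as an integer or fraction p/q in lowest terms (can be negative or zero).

Answer: -1

Derivation:
Old median = -2
After inserting x = -9: new sorted = [-10, -9, -6, -3, -1, 1, 31]
New median = -3
Delta = -3 - -2 = -1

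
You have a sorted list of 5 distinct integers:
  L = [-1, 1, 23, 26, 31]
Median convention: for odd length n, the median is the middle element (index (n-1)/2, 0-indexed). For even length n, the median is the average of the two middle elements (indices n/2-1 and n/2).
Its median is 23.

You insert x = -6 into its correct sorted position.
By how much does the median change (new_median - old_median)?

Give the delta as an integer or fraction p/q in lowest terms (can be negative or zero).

Old median = 23
After inserting x = -6: new sorted = [-6, -1, 1, 23, 26, 31]
New median = 12
Delta = 12 - 23 = -11

Answer: -11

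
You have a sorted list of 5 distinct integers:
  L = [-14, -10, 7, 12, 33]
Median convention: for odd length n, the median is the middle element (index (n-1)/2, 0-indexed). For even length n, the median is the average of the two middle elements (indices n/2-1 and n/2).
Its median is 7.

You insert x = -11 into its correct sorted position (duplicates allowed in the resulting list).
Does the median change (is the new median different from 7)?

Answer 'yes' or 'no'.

Answer: yes

Derivation:
Old median = 7
Insert x = -11
New median = -3/2
Changed? yes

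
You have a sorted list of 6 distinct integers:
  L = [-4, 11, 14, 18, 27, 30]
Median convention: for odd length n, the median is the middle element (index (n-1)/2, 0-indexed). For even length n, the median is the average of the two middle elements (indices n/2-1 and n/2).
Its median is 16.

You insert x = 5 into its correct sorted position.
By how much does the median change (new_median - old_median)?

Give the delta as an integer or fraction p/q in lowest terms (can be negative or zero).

Answer: -2

Derivation:
Old median = 16
After inserting x = 5: new sorted = [-4, 5, 11, 14, 18, 27, 30]
New median = 14
Delta = 14 - 16 = -2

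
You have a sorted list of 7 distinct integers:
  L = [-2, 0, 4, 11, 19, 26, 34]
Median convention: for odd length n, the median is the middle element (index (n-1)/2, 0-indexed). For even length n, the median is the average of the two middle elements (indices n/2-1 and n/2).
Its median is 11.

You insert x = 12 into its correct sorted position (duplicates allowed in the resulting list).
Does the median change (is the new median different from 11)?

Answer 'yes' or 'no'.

Answer: yes

Derivation:
Old median = 11
Insert x = 12
New median = 23/2
Changed? yes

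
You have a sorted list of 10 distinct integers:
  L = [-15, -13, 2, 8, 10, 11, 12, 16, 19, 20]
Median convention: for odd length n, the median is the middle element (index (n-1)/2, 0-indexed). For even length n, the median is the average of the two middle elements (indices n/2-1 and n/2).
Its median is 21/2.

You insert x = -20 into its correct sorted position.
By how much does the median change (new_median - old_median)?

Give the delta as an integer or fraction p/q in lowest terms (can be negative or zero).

Answer: -1/2

Derivation:
Old median = 21/2
After inserting x = -20: new sorted = [-20, -15, -13, 2, 8, 10, 11, 12, 16, 19, 20]
New median = 10
Delta = 10 - 21/2 = -1/2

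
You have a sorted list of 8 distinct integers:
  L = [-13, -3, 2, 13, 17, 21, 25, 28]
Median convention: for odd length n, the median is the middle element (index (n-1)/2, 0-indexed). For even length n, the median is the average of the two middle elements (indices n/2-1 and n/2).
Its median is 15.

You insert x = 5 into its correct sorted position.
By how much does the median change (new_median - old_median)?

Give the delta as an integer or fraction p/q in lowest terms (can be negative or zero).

Answer: -2

Derivation:
Old median = 15
After inserting x = 5: new sorted = [-13, -3, 2, 5, 13, 17, 21, 25, 28]
New median = 13
Delta = 13 - 15 = -2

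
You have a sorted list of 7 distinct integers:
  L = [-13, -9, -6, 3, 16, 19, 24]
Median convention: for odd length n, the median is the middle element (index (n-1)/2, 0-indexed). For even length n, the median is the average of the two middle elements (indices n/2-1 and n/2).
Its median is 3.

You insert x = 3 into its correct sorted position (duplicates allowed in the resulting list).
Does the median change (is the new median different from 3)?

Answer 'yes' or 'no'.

Old median = 3
Insert x = 3
New median = 3
Changed? no

Answer: no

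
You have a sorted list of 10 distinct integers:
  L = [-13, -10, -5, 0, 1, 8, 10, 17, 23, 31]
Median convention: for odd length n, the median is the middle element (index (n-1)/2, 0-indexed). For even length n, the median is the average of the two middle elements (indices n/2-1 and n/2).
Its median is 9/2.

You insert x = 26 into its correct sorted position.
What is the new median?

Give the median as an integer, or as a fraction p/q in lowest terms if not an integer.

Answer: 8

Derivation:
Old list (sorted, length 10): [-13, -10, -5, 0, 1, 8, 10, 17, 23, 31]
Old median = 9/2
Insert x = 26
Old length even (10). Middle pair: indices 4,5 = 1,8.
New length odd (11). New median = single middle element.
x = 26: 9 elements are < x, 1 elements are > x.
New sorted list: [-13, -10, -5, 0, 1, 8, 10, 17, 23, 26, 31]
New median = 8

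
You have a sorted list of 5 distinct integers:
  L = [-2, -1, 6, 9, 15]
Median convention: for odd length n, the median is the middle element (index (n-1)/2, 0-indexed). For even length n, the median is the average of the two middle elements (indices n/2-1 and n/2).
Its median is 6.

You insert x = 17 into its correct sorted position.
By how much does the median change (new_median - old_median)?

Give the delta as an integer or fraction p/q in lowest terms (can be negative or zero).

Old median = 6
After inserting x = 17: new sorted = [-2, -1, 6, 9, 15, 17]
New median = 15/2
Delta = 15/2 - 6 = 3/2

Answer: 3/2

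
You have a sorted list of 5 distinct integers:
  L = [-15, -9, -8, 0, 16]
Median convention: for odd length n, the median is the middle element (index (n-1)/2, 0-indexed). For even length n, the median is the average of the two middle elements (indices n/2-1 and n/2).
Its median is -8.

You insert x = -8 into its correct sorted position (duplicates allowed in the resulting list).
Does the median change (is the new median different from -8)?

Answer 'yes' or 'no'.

Answer: no

Derivation:
Old median = -8
Insert x = -8
New median = -8
Changed? no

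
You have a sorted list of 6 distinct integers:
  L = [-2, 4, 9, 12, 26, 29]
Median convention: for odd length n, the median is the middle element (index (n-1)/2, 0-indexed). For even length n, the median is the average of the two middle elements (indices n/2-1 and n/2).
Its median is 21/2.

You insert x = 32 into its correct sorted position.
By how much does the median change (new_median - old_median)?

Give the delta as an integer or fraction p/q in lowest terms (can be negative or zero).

Old median = 21/2
After inserting x = 32: new sorted = [-2, 4, 9, 12, 26, 29, 32]
New median = 12
Delta = 12 - 21/2 = 3/2

Answer: 3/2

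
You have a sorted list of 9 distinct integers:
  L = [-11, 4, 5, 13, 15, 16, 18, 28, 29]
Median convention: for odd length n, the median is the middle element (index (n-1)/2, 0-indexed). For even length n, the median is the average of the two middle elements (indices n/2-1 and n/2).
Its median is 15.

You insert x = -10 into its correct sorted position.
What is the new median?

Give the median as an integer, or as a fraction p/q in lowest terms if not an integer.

Answer: 14

Derivation:
Old list (sorted, length 9): [-11, 4, 5, 13, 15, 16, 18, 28, 29]
Old median = 15
Insert x = -10
Old length odd (9). Middle was index 4 = 15.
New length even (10). New median = avg of two middle elements.
x = -10: 1 elements are < x, 8 elements are > x.
New sorted list: [-11, -10, 4, 5, 13, 15, 16, 18, 28, 29]
New median = 14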